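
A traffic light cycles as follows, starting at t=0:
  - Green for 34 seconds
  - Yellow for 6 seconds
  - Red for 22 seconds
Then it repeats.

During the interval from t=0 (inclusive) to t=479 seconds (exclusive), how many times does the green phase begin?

Answer: 8

Derivation:
Cycle = 34+6+22 = 62s
green phase starts at t = k*62 + 0 for k=0,1,2,...
Need k*62+0 < 479 → k < 7.726
k ∈ {0, ..., 7} → 8 starts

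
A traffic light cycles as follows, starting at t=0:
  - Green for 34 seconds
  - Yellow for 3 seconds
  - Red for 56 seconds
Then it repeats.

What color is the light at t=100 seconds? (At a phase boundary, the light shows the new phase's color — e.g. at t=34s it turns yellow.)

Answer: green

Derivation:
Cycle length = 34 + 3 + 56 = 93s
t = 100, phase_t = 100 mod 93 = 7
7 < 34 (green end) → GREEN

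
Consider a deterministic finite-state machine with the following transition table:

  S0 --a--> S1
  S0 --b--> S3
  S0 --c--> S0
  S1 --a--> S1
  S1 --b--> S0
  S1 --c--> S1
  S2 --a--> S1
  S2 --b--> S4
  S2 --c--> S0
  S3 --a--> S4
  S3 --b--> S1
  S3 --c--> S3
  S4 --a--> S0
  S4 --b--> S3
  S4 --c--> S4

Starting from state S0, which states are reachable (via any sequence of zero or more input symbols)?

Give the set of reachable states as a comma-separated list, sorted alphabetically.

BFS from S0:
  visit S0: S0--a-->S1 (new), S0--b-->S3 (new), S0--c-->S0 (seen)
  visit S1: S1--a-->S1 (seen), S1--b-->S0 (seen), S1--c-->S1 (seen)
  visit S3: S3--a-->S4 (new), S3--b-->S1 (seen), S3--c-->S3 (seen)
  visit S4: S4--a-->S0 (seen), S4--b-->S3 (seen), S4--c-->S4 (seen)

Answer: S0, S1, S3, S4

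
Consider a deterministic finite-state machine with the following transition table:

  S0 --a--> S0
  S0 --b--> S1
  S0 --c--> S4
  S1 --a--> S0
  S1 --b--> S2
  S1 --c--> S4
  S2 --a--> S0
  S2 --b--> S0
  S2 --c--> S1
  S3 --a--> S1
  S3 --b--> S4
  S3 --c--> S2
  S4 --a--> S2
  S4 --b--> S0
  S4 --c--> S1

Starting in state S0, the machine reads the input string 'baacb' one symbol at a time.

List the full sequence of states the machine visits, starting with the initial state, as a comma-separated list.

Answer: S0, S1, S0, S0, S4, S0

Derivation:
Start: S0
  read 'b': S0 --b--> S1
  read 'a': S1 --a--> S0
  read 'a': S0 --a--> S0
  read 'c': S0 --c--> S4
  read 'b': S4 --b--> S0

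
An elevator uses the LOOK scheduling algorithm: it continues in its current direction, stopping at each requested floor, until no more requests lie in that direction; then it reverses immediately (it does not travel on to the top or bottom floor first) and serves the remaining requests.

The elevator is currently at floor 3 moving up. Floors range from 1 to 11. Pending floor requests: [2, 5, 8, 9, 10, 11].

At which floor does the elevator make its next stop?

Answer: 5

Derivation:
Current floor: 3, direction: up
Requests above: [5, 8, 9, 10, 11]
Requests below: [2]
Moving up and requests lie above → nearest above is min([5, 8, 9, 10, 11]) = 5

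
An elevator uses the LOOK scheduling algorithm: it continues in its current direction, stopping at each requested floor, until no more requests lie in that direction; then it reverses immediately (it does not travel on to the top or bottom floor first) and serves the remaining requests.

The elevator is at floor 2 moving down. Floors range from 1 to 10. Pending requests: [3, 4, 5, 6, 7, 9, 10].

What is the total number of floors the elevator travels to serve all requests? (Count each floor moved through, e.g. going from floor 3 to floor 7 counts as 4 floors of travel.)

Start at floor 2 moving down, LOOK stop order: [3, 4, 5, 6, 7, 9, 10]
  2 → 3: |3-2| = 1, total = 1
  3 → 4: |4-3| = 1, total = 2
  4 → 5: |5-4| = 1, total = 3
  5 → 6: |6-5| = 1, total = 4
  6 → 7: |7-6| = 1, total = 5
  7 → 9: |9-7| = 2, total = 7
  9 → 10: |10-9| = 1, total = 8

Answer: 8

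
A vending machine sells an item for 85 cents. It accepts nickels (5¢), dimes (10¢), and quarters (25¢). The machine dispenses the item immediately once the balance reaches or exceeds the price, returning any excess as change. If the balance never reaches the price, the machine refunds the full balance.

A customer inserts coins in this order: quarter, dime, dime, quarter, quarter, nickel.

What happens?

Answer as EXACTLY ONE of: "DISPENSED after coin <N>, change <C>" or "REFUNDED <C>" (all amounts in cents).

Price: 85¢
Coin 1 (quarter, 25¢): balance = 25¢
Coin 2 (dime, 10¢): balance = 35¢
Coin 3 (dime, 10¢): balance = 45¢
Coin 4 (quarter, 25¢): balance = 70¢
Coin 5 (quarter, 25¢): balance = 95¢
  → balance >= price → DISPENSE, change = 95 - 85 = 10¢

Answer: DISPENSED after coin 5, change 10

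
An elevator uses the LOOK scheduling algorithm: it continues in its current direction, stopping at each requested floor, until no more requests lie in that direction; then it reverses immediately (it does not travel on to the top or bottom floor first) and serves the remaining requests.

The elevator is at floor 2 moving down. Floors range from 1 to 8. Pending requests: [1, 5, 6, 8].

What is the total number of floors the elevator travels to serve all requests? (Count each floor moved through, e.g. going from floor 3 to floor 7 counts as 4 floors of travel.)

Start at floor 2 moving down, LOOK stop order: [1, 5, 6, 8]
  2 → 1: |1-2| = 1, total = 1
  1 → 5: |5-1| = 4, total = 5
  5 → 6: |6-5| = 1, total = 6
  6 → 8: |8-6| = 2, total = 8

Answer: 8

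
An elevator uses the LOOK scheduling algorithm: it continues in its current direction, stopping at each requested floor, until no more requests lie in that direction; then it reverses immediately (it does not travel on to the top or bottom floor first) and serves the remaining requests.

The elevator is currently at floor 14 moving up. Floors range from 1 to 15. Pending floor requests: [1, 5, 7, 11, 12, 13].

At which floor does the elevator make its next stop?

Answer: 13

Derivation:
Current floor: 14, direction: up
Requests above: []
Requests below: [1, 5, 7, 11, 12, 13]
Moving up but no requests above → reverse; nearest below is max([1, 5, 7, 11, 12, 13]) = 13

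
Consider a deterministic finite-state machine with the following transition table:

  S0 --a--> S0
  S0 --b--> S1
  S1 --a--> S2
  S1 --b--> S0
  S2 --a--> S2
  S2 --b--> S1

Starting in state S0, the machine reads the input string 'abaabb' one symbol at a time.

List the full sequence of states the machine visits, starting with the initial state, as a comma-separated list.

Answer: S0, S0, S1, S2, S2, S1, S0

Derivation:
Start: S0
  read 'a': S0 --a--> S0
  read 'b': S0 --b--> S1
  read 'a': S1 --a--> S2
  read 'a': S2 --a--> S2
  read 'b': S2 --b--> S1
  read 'b': S1 --b--> S0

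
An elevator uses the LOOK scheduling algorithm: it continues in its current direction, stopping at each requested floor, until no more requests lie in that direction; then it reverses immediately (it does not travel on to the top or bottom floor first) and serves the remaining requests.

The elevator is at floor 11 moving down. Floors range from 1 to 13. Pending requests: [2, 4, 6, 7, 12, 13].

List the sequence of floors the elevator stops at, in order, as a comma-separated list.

Answer: 7, 6, 4, 2, 12, 13

Derivation:
Current: 11, moving DOWN
Serve below first (descending): [7, 6, 4, 2]
Then reverse, serve above (ascending): [12, 13]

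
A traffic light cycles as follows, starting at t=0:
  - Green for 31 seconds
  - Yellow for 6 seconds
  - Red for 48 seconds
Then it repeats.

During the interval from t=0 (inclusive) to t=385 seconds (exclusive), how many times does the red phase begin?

Answer: 5

Derivation:
Cycle = 31+6+48 = 85s
red phase starts at t = k*85 + 37 for k=0,1,2,...
Need k*85+37 < 385 → k < 4.094
k ∈ {0, ..., 4} → 5 starts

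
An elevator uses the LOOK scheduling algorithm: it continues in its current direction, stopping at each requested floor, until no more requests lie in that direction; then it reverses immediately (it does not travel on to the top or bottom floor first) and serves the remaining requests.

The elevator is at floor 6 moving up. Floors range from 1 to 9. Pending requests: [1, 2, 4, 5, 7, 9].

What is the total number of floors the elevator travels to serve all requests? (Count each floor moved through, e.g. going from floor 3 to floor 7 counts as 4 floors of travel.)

Answer: 11

Derivation:
Start at floor 6 moving up, LOOK stop order: [7, 9, 5, 4, 2, 1]
  6 → 7: |7-6| = 1, total = 1
  7 → 9: |9-7| = 2, total = 3
  9 → 5: |5-9| = 4, total = 7
  5 → 4: |4-5| = 1, total = 8
  4 → 2: |2-4| = 2, total = 10
  2 → 1: |1-2| = 1, total = 11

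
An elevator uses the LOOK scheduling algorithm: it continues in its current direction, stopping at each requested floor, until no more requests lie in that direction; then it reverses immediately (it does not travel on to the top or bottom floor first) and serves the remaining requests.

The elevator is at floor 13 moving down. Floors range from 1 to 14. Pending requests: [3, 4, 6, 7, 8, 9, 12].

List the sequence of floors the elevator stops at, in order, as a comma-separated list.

Answer: 12, 9, 8, 7, 6, 4, 3

Derivation:
Current: 13, moving DOWN
Serve below first (descending): [12, 9, 8, 7, 6, 4, 3]
Then reverse, serve above (ascending): []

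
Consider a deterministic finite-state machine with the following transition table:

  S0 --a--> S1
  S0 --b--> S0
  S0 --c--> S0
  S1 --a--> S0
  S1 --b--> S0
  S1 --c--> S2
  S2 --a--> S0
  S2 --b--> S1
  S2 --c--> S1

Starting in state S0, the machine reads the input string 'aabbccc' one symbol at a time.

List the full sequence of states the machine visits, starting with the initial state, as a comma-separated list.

Start: S0
  read 'a': S0 --a--> S1
  read 'a': S1 --a--> S0
  read 'b': S0 --b--> S0
  read 'b': S0 --b--> S0
  read 'c': S0 --c--> S0
  read 'c': S0 --c--> S0
  read 'c': S0 --c--> S0

Answer: S0, S1, S0, S0, S0, S0, S0, S0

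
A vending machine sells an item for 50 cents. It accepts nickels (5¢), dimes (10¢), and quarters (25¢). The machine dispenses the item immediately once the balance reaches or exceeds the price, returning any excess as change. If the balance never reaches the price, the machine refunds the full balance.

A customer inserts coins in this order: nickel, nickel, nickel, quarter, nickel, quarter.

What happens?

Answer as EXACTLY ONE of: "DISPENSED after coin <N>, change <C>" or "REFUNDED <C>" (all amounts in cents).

Answer: DISPENSED after coin 6, change 20

Derivation:
Price: 50¢
Coin 1 (nickel, 5¢): balance = 5¢
Coin 2 (nickel, 5¢): balance = 10¢
Coin 3 (nickel, 5¢): balance = 15¢
Coin 4 (quarter, 25¢): balance = 40¢
Coin 5 (nickel, 5¢): balance = 45¢
Coin 6 (quarter, 25¢): balance = 70¢
  → balance >= price → DISPENSE, change = 70 - 50 = 20¢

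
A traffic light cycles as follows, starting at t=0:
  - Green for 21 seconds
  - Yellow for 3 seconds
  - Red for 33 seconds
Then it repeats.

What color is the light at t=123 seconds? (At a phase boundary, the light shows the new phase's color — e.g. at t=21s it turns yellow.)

Cycle length = 21 + 3 + 33 = 57s
t = 123, phase_t = 123 mod 57 = 9
9 < 21 (green end) → GREEN

Answer: green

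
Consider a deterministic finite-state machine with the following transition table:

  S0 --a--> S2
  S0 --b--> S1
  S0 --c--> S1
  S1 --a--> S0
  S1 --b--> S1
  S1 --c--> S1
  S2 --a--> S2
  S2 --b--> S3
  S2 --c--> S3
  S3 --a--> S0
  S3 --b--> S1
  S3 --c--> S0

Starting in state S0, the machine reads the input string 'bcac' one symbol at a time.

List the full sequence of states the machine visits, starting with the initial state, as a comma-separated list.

Answer: S0, S1, S1, S0, S1

Derivation:
Start: S0
  read 'b': S0 --b--> S1
  read 'c': S1 --c--> S1
  read 'a': S1 --a--> S0
  read 'c': S0 --c--> S1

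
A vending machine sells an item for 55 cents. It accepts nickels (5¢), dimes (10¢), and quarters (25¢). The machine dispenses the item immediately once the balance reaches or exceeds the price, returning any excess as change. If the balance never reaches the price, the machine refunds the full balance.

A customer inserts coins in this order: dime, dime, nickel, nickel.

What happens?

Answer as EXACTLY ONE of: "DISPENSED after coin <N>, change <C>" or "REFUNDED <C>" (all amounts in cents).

Answer: REFUNDED 30

Derivation:
Price: 55¢
Coin 1 (dime, 10¢): balance = 10¢
Coin 2 (dime, 10¢): balance = 20¢
Coin 3 (nickel, 5¢): balance = 25¢
Coin 4 (nickel, 5¢): balance = 30¢
All coins inserted, balance 30¢ < price 55¢ → REFUND 30¢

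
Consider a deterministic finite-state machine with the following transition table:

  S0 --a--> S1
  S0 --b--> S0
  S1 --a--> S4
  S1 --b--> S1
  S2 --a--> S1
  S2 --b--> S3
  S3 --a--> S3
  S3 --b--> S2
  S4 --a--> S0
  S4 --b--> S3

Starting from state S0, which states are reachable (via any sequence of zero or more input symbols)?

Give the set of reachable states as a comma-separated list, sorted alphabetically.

BFS from S0:
  visit S0: S0--a-->S1 (new), S0--b-->S0 (seen)
  visit S1: S1--a-->S4 (new), S1--b-->S1 (seen)
  visit S4: S4--a-->S0 (seen), S4--b-->S3 (new)
  visit S3: S3--a-->S3 (seen), S3--b-->S2 (new)
  visit S2: S2--a-->S1 (seen), S2--b-->S3 (seen)

Answer: S0, S1, S2, S3, S4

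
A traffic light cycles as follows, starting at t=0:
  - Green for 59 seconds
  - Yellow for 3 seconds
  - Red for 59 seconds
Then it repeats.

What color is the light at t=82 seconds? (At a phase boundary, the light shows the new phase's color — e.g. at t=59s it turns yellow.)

Cycle length = 59 + 3 + 59 = 121s
t = 82, phase_t = 82 mod 121 = 82
82 >= 62 → RED

Answer: red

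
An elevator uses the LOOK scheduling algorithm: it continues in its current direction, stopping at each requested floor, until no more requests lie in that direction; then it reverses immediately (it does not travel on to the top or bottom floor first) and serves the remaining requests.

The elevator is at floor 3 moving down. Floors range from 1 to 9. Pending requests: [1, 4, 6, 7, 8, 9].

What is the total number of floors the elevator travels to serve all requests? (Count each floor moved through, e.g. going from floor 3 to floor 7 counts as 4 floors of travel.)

Answer: 10

Derivation:
Start at floor 3 moving down, LOOK stop order: [1, 4, 6, 7, 8, 9]
  3 → 1: |1-3| = 2, total = 2
  1 → 4: |4-1| = 3, total = 5
  4 → 6: |6-4| = 2, total = 7
  6 → 7: |7-6| = 1, total = 8
  7 → 8: |8-7| = 1, total = 9
  8 → 9: |9-8| = 1, total = 10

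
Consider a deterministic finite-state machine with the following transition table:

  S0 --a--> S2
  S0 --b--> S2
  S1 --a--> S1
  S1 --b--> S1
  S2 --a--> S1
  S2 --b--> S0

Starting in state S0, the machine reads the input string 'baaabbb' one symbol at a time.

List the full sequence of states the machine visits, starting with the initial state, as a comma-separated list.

Start: S0
  read 'b': S0 --b--> S2
  read 'a': S2 --a--> S1
  read 'a': S1 --a--> S1
  read 'a': S1 --a--> S1
  read 'b': S1 --b--> S1
  read 'b': S1 --b--> S1
  read 'b': S1 --b--> S1

Answer: S0, S2, S1, S1, S1, S1, S1, S1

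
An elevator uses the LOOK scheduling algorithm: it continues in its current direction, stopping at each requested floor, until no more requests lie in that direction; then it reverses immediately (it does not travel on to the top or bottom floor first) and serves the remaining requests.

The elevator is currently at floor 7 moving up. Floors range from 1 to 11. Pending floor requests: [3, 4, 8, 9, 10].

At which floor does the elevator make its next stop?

Answer: 8

Derivation:
Current floor: 7, direction: up
Requests above: [8, 9, 10]
Requests below: [3, 4]
Moving up and requests lie above → nearest above is min([8, 9, 10]) = 8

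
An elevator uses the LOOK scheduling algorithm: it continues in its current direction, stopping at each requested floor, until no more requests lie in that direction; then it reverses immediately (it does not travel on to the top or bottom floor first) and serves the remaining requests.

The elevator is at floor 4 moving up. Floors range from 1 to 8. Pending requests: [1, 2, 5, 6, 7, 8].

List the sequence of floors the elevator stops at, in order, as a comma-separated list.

Answer: 5, 6, 7, 8, 2, 1

Derivation:
Current: 4, moving UP
Serve above first (ascending): [5, 6, 7, 8]
Then reverse, serve below (descending): [2, 1]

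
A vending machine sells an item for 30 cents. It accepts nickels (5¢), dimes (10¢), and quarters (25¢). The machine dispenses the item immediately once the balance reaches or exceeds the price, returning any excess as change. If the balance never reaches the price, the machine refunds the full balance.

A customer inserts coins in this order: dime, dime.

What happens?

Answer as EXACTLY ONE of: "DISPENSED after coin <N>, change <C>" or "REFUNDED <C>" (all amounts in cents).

Price: 30¢
Coin 1 (dime, 10¢): balance = 10¢
Coin 2 (dime, 10¢): balance = 20¢
All coins inserted, balance 20¢ < price 30¢ → REFUND 20¢

Answer: REFUNDED 20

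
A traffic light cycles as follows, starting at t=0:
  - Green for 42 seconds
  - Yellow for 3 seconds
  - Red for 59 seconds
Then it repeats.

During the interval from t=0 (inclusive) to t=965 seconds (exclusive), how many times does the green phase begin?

Cycle = 42+3+59 = 104s
green phase starts at t = k*104 + 0 for k=0,1,2,...
Need k*104+0 < 965 → k < 9.279
k ∈ {0, ..., 9} → 10 starts

Answer: 10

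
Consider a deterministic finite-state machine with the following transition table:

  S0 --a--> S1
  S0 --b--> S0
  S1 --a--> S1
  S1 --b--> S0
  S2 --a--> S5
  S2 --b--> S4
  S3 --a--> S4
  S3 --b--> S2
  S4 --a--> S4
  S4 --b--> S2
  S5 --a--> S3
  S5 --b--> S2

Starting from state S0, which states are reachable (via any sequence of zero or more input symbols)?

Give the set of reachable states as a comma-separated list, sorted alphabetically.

Answer: S0, S1

Derivation:
BFS from S0:
  visit S0: S0--a-->S1 (new), S0--b-->S0 (seen)
  visit S1: S1--a-->S1 (seen), S1--b-->S0 (seen)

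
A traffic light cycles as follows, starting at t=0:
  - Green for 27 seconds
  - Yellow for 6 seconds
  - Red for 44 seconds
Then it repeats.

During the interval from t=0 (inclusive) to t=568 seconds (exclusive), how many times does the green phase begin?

Answer: 8

Derivation:
Cycle = 27+6+44 = 77s
green phase starts at t = k*77 + 0 for k=0,1,2,...
Need k*77+0 < 568 → k < 7.377
k ∈ {0, ..., 7} → 8 starts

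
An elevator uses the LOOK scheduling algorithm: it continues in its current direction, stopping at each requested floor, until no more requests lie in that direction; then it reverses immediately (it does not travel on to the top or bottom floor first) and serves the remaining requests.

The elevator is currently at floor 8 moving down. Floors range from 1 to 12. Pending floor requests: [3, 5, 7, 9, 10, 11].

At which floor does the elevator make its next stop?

Current floor: 8, direction: down
Requests above: [9, 10, 11]
Requests below: [3, 5, 7]
Moving down and requests lie below → nearest below is max([3, 5, 7]) = 7

Answer: 7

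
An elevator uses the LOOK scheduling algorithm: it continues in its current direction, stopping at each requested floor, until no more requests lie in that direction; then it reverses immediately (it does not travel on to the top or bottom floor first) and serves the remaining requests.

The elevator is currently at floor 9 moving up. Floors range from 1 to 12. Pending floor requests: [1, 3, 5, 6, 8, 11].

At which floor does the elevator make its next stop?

Current floor: 9, direction: up
Requests above: [11]
Requests below: [1, 3, 5, 6, 8]
Moving up and requests lie above → nearest above is min([11]) = 11

Answer: 11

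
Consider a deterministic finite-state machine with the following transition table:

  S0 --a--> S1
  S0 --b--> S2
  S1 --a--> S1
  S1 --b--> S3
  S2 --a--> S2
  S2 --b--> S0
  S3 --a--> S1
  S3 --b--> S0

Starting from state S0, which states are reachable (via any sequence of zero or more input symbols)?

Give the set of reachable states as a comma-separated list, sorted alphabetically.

Answer: S0, S1, S2, S3

Derivation:
BFS from S0:
  visit S0: S0--a-->S1 (new), S0--b-->S2 (new)
  visit S1: S1--a-->S1 (seen), S1--b-->S3 (new)
  visit S2: S2--a-->S2 (seen), S2--b-->S0 (seen)
  visit S3: S3--a-->S1 (seen), S3--b-->S0 (seen)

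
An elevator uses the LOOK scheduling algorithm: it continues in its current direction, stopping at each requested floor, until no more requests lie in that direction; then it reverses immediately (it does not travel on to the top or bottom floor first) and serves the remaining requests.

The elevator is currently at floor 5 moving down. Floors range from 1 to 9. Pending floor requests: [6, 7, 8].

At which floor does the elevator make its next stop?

Current floor: 5, direction: down
Requests above: [6, 7, 8]
Requests below: []
Moving down but no requests below → reverse; nearest above is min([6, 7, 8]) = 6

Answer: 6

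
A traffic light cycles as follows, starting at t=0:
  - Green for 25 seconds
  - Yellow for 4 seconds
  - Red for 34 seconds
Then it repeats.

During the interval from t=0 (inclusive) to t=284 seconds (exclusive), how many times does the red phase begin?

Cycle = 25+4+34 = 63s
red phase starts at t = k*63 + 29 for k=0,1,2,...
Need k*63+29 < 284 → k < 4.048
k ∈ {0, ..., 4} → 5 starts

Answer: 5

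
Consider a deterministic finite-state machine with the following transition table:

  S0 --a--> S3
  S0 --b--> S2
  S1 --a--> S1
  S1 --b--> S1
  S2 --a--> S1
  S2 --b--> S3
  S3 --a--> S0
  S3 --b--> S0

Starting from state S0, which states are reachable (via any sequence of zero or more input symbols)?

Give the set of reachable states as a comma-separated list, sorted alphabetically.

Answer: S0, S1, S2, S3

Derivation:
BFS from S0:
  visit S0: S0--a-->S3 (new), S0--b-->S2 (new)
  visit S3: S3--a-->S0 (seen), S3--b-->S0 (seen)
  visit S2: S2--a-->S1 (new), S2--b-->S3 (seen)
  visit S1: S1--a-->S1 (seen), S1--b-->S1 (seen)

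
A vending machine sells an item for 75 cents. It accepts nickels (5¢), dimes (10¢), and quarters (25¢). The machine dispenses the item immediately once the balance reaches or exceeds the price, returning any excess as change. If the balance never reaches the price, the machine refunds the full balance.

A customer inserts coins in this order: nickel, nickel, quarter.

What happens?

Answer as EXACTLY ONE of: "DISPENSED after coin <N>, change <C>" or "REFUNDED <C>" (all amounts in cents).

Answer: REFUNDED 35

Derivation:
Price: 75¢
Coin 1 (nickel, 5¢): balance = 5¢
Coin 2 (nickel, 5¢): balance = 10¢
Coin 3 (quarter, 25¢): balance = 35¢
All coins inserted, balance 35¢ < price 75¢ → REFUND 35¢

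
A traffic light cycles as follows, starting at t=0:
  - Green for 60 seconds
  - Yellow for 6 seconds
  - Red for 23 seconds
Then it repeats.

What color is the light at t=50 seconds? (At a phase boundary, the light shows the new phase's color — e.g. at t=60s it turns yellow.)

Cycle length = 60 + 6 + 23 = 89s
t = 50, phase_t = 50 mod 89 = 50
50 < 60 (green end) → GREEN

Answer: green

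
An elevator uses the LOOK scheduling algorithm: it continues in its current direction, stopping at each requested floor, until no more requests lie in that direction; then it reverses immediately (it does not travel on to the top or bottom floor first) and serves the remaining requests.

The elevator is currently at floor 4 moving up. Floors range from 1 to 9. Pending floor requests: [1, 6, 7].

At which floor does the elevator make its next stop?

Current floor: 4, direction: up
Requests above: [6, 7]
Requests below: [1]
Moving up and requests lie above → nearest above is min([6, 7]) = 6

Answer: 6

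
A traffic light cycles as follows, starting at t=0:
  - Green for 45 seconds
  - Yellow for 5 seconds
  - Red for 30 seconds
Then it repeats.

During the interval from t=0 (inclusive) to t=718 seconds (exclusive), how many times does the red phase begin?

Cycle = 45+5+30 = 80s
red phase starts at t = k*80 + 50 for k=0,1,2,...
Need k*80+50 < 718 → k < 8.350
k ∈ {0, ..., 8} → 9 starts

Answer: 9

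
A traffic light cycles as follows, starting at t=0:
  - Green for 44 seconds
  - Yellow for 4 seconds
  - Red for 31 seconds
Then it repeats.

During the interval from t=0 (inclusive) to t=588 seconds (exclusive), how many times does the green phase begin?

Cycle = 44+4+31 = 79s
green phase starts at t = k*79 + 0 for k=0,1,2,...
Need k*79+0 < 588 → k < 7.443
k ∈ {0, ..., 7} → 8 starts

Answer: 8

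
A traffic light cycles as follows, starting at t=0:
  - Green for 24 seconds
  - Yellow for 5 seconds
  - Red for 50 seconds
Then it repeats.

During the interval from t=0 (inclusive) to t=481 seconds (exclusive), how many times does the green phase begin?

Answer: 7

Derivation:
Cycle = 24+5+50 = 79s
green phase starts at t = k*79 + 0 for k=0,1,2,...
Need k*79+0 < 481 → k < 6.089
k ∈ {0, ..., 6} → 7 starts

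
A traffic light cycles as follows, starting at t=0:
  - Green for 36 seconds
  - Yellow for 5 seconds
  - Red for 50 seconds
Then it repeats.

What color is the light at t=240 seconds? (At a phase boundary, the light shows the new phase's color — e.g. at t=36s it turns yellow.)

Cycle length = 36 + 5 + 50 = 91s
t = 240, phase_t = 240 mod 91 = 58
58 >= 41 → RED

Answer: red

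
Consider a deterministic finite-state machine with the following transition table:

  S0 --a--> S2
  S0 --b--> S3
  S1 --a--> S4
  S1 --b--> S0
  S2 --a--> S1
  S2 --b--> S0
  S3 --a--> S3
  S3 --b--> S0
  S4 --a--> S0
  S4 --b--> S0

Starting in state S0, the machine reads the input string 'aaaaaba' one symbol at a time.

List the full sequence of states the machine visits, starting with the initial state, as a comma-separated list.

Answer: S0, S2, S1, S4, S0, S2, S0, S2

Derivation:
Start: S0
  read 'a': S0 --a--> S2
  read 'a': S2 --a--> S1
  read 'a': S1 --a--> S4
  read 'a': S4 --a--> S0
  read 'a': S0 --a--> S2
  read 'b': S2 --b--> S0
  read 'a': S0 --a--> S2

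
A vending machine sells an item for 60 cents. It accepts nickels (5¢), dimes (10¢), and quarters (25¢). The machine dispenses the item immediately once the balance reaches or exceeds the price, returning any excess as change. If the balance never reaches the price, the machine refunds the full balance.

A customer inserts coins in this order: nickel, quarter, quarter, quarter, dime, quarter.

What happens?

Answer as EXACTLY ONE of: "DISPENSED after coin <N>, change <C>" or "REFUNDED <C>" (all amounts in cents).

Answer: DISPENSED after coin 4, change 20

Derivation:
Price: 60¢
Coin 1 (nickel, 5¢): balance = 5¢
Coin 2 (quarter, 25¢): balance = 30¢
Coin 3 (quarter, 25¢): balance = 55¢
Coin 4 (quarter, 25¢): balance = 80¢
  → balance >= price → DISPENSE, change = 80 - 60 = 20¢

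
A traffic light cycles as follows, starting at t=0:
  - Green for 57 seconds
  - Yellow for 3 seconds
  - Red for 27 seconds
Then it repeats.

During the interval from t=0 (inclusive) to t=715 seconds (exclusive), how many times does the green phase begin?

Answer: 9

Derivation:
Cycle = 57+3+27 = 87s
green phase starts at t = k*87 + 0 for k=0,1,2,...
Need k*87+0 < 715 → k < 8.218
k ∈ {0, ..., 8} → 9 starts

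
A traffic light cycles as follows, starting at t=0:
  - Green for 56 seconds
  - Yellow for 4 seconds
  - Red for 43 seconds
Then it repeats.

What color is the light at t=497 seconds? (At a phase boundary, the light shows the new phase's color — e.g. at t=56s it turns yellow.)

Answer: red

Derivation:
Cycle length = 56 + 4 + 43 = 103s
t = 497, phase_t = 497 mod 103 = 85
85 >= 60 → RED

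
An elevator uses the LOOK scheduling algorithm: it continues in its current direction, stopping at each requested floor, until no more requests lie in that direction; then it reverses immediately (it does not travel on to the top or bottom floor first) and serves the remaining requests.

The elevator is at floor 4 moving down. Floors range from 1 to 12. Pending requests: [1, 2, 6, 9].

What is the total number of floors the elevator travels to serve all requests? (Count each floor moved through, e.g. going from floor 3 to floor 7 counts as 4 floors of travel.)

Answer: 11

Derivation:
Start at floor 4 moving down, LOOK stop order: [2, 1, 6, 9]
  4 → 2: |2-4| = 2, total = 2
  2 → 1: |1-2| = 1, total = 3
  1 → 6: |6-1| = 5, total = 8
  6 → 9: |9-6| = 3, total = 11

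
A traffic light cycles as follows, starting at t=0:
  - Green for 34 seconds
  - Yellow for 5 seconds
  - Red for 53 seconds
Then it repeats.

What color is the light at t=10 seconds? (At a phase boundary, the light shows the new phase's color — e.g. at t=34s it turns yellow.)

Cycle length = 34 + 5 + 53 = 92s
t = 10, phase_t = 10 mod 92 = 10
10 < 34 (green end) → GREEN

Answer: green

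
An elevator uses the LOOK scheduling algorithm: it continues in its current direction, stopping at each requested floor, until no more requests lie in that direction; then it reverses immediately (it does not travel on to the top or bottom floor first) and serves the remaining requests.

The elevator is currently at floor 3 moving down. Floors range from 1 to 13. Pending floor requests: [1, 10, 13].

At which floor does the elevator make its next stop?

Answer: 1

Derivation:
Current floor: 3, direction: down
Requests above: [10, 13]
Requests below: [1]
Moving down and requests lie below → nearest below is max([1]) = 1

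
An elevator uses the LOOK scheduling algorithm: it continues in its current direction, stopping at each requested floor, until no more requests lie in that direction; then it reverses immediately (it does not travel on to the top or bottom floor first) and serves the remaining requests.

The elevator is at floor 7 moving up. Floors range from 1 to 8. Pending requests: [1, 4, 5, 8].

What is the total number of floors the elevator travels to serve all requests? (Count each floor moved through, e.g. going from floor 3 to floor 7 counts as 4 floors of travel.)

Answer: 8

Derivation:
Start at floor 7 moving up, LOOK stop order: [8, 5, 4, 1]
  7 → 8: |8-7| = 1, total = 1
  8 → 5: |5-8| = 3, total = 4
  5 → 4: |4-5| = 1, total = 5
  4 → 1: |1-4| = 3, total = 8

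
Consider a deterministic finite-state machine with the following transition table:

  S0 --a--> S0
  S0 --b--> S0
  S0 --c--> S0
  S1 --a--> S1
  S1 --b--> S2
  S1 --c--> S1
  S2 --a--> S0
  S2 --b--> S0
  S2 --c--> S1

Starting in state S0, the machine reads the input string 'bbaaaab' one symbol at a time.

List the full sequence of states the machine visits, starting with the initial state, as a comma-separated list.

Answer: S0, S0, S0, S0, S0, S0, S0, S0

Derivation:
Start: S0
  read 'b': S0 --b--> S0
  read 'b': S0 --b--> S0
  read 'a': S0 --a--> S0
  read 'a': S0 --a--> S0
  read 'a': S0 --a--> S0
  read 'a': S0 --a--> S0
  read 'b': S0 --b--> S0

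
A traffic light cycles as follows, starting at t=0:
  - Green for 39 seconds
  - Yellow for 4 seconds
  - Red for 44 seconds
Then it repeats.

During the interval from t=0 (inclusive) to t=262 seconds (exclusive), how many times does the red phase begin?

Cycle = 39+4+44 = 87s
red phase starts at t = k*87 + 43 for k=0,1,2,...
Need k*87+43 < 262 → k < 2.517
k ∈ {0, ..., 2} → 3 starts

Answer: 3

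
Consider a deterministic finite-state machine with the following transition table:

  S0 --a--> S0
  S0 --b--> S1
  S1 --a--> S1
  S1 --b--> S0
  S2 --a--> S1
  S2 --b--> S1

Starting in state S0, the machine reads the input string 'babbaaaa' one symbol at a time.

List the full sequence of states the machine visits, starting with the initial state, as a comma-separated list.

Answer: S0, S1, S1, S0, S1, S1, S1, S1, S1

Derivation:
Start: S0
  read 'b': S0 --b--> S1
  read 'a': S1 --a--> S1
  read 'b': S1 --b--> S0
  read 'b': S0 --b--> S1
  read 'a': S1 --a--> S1
  read 'a': S1 --a--> S1
  read 'a': S1 --a--> S1
  read 'a': S1 --a--> S1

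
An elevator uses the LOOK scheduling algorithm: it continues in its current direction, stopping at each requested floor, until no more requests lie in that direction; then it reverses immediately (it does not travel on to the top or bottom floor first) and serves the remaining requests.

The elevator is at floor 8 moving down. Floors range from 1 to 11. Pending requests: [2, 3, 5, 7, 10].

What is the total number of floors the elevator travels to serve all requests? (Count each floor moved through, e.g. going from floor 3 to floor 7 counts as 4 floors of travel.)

Start at floor 8 moving down, LOOK stop order: [7, 5, 3, 2, 10]
  8 → 7: |7-8| = 1, total = 1
  7 → 5: |5-7| = 2, total = 3
  5 → 3: |3-5| = 2, total = 5
  3 → 2: |2-3| = 1, total = 6
  2 → 10: |10-2| = 8, total = 14

Answer: 14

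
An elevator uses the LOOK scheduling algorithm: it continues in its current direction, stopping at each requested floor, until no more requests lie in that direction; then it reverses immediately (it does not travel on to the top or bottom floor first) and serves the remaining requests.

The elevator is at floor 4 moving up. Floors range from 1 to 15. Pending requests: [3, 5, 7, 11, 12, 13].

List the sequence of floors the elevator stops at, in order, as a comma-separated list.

Current: 4, moving UP
Serve above first (ascending): [5, 7, 11, 12, 13]
Then reverse, serve below (descending): [3]

Answer: 5, 7, 11, 12, 13, 3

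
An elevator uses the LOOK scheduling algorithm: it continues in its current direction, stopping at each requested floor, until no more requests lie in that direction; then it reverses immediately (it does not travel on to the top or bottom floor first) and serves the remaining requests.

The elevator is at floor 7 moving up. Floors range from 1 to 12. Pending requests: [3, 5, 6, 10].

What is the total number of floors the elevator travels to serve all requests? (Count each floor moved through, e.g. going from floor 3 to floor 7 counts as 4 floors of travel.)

Start at floor 7 moving up, LOOK stop order: [10, 6, 5, 3]
  7 → 10: |10-7| = 3, total = 3
  10 → 6: |6-10| = 4, total = 7
  6 → 5: |5-6| = 1, total = 8
  5 → 3: |3-5| = 2, total = 10

Answer: 10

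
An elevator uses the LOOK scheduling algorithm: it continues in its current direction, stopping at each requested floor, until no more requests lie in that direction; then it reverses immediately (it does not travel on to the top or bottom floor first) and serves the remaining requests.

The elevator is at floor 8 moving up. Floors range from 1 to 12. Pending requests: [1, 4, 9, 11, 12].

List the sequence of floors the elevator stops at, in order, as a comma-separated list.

Current: 8, moving UP
Serve above first (ascending): [9, 11, 12]
Then reverse, serve below (descending): [4, 1]

Answer: 9, 11, 12, 4, 1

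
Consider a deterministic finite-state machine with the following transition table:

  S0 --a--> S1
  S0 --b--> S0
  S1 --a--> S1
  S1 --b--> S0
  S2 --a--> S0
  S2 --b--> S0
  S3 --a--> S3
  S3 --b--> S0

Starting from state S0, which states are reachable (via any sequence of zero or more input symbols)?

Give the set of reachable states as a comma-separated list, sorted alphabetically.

BFS from S0:
  visit S0: S0--a-->S1 (new), S0--b-->S0 (seen)
  visit S1: S1--a-->S1 (seen), S1--b-->S0 (seen)

Answer: S0, S1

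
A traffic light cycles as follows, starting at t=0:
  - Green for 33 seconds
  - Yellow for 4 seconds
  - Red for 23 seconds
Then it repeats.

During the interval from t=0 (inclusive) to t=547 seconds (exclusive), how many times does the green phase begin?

Cycle = 33+4+23 = 60s
green phase starts at t = k*60 + 0 for k=0,1,2,...
Need k*60+0 < 547 → k < 9.117
k ∈ {0, ..., 9} → 10 starts

Answer: 10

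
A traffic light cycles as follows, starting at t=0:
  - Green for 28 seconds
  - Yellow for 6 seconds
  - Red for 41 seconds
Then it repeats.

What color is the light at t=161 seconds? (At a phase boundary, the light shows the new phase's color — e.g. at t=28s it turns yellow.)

Answer: green

Derivation:
Cycle length = 28 + 6 + 41 = 75s
t = 161, phase_t = 161 mod 75 = 11
11 < 28 (green end) → GREEN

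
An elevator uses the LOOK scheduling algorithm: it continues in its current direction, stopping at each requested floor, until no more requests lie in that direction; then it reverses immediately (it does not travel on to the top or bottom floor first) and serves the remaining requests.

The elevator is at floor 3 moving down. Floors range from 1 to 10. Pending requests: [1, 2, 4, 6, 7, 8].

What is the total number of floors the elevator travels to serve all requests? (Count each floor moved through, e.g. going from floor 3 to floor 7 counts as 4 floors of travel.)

Answer: 9

Derivation:
Start at floor 3 moving down, LOOK stop order: [2, 1, 4, 6, 7, 8]
  3 → 2: |2-3| = 1, total = 1
  2 → 1: |1-2| = 1, total = 2
  1 → 4: |4-1| = 3, total = 5
  4 → 6: |6-4| = 2, total = 7
  6 → 7: |7-6| = 1, total = 8
  7 → 8: |8-7| = 1, total = 9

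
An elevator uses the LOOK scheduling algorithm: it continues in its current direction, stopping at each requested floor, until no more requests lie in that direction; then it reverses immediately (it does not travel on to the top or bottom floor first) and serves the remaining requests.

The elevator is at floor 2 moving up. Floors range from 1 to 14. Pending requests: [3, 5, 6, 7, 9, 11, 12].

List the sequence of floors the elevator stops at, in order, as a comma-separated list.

Answer: 3, 5, 6, 7, 9, 11, 12

Derivation:
Current: 2, moving UP
Serve above first (ascending): [3, 5, 6, 7, 9, 11, 12]
Then reverse, serve below (descending): []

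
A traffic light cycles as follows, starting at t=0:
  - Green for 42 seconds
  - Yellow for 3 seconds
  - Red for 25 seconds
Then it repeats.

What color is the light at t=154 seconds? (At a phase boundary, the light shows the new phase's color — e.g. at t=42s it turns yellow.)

Cycle length = 42 + 3 + 25 = 70s
t = 154, phase_t = 154 mod 70 = 14
14 < 42 (green end) → GREEN

Answer: green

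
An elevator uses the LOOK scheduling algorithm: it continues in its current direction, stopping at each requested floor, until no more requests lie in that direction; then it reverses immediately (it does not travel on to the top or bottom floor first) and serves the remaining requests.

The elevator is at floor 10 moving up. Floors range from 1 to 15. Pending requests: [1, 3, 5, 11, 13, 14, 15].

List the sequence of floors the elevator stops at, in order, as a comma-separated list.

Answer: 11, 13, 14, 15, 5, 3, 1

Derivation:
Current: 10, moving UP
Serve above first (ascending): [11, 13, 14, 15]
Then reverse, serve below (descending): [5, 3, 1]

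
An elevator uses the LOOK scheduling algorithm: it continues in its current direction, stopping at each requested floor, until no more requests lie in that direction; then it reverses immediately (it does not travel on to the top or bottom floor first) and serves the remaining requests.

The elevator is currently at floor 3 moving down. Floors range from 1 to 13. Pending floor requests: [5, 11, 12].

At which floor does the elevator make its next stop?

Current floor: 3, direction: down
Requests above: [5, 11, 12]
Requests below: []
Moving down but no requests below → reverse; nearest above is min([5, 11, 12]) = 5

Answer: 5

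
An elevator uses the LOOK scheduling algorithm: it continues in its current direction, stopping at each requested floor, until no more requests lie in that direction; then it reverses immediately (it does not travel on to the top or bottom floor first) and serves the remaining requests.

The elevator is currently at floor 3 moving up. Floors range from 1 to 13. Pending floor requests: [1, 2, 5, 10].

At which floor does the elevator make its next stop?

Answer: 5

Derivation:
Current floor: 3, direction: up
Requests above: [5, 10]
Requests below: [1, 2]
Moving up and requests lie above → nearest above is min([5, 10]) = 5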